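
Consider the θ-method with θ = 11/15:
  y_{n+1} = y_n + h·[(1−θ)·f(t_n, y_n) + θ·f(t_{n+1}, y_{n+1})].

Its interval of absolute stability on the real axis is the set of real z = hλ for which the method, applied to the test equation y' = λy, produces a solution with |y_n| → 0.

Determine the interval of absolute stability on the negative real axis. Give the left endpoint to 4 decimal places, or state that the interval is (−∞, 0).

Test eqn y'=λy, z=hλ:
  y_{n+1} = y_n + z·[4/15·y_n + 11/15·y_{n+1}] ⇒ (1 − 11/15z)y_{n+1} = (1 + 4/15z)y_n
  ⇒ R(z) = (1 + 4/15z)/(1 − 11/15z).

Need |R(x)|<1, x<0.
x=-0.63: |R|=0.5691
x=-2: |R|=0.1892
x=-10: |R|=0.2000
x=-100: |R|=0.3453
θ=11/15≥1/2 ⇒ |1+4/15x|<|1−11/15x| ∀x<0 ⇒ unbounded interval.

interval (−∞, 0).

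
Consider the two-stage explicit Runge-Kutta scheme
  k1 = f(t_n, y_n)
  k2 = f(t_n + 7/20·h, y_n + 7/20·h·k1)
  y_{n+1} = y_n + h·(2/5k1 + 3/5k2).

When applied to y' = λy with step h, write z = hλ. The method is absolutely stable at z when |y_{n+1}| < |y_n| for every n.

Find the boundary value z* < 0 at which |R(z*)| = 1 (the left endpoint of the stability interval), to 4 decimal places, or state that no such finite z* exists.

Set f=λy, z=hλ:
  k1=λy_n ⇒ h·k1=z·y_n;  k2=λ(1+7/20z)y_n ⇒ h·k2=z(1+7/20z)y_n
  y_{n+1}/y_n = 1 + 2/5z + 3/5z(1+7/20z) = 1 + z + 21/100z²
  R(z) = 1 + z + 21/100z².

Boundary: |R(x)|=1, x<0.
x=-1.56: |R|=0.0489
R=1: x+21/100x²=0 ⇒ x=−100/21=-4.7619; min R=1−1/(4·21/100)=-0.1905>−1
Confirm numerically:
  x=-4.417: |R|=0.68008 <1
  x=-4.012: |R|=0.36819 <1
  x=-3.551: |R|=0.09702 <1
  x=-2.506: |R|=0.18719 <1
  x=-5.253: |R|=1.54174 >1
  x=-5.152: |R|=1.42205 >1
  x=-4.979: |R|=1.22699 >1
Stable set (-4.7619, 0).

left endpoint -4.7619.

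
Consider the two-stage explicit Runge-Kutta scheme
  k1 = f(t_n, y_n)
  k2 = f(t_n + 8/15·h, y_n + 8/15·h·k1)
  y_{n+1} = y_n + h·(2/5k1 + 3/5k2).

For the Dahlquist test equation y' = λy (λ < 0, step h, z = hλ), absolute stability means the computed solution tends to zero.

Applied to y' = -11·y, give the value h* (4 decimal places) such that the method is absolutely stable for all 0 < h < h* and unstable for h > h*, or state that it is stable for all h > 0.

With y'=λy (z=hλ):
  k1=λy_n ⇒ h·k1=z·y_n;  k2=λ(1+8/15z)y_n ⇒ h·k2=z(1+8/15z)y_n
  y_{n+1}/y_n = 1 + 2/5z + 3/5z(1+8/15z) = 1 + z + 8/25z²
  so R(z) = 1 + z + 8/25z².

Boundary: |R(x)|=1, x<0.
x=-0.3: |R|=0.7288
R=1: x+8/25x²=0 ⇒ x=−25/8=-3.1250; min R=1−1/(4·8/25)=0.2188>−1
Confirm numerically:
  x=-2.972: |R|=0.85449 <1
  x=-2.659: |R|=0.60349 <1
  x=-2.096: |R|=0.30983 <1
  x=-3.667: |R|=1.63600 >1
  x=-3.285: |R|=1.16819 >1
  x=-3.266: |R|=1.14736 >1
So |R|<1 on (-3.1250, 0).

(-3.1250,0); λ=-11 ⇒ h* = (25/8)/11 = 0.2841.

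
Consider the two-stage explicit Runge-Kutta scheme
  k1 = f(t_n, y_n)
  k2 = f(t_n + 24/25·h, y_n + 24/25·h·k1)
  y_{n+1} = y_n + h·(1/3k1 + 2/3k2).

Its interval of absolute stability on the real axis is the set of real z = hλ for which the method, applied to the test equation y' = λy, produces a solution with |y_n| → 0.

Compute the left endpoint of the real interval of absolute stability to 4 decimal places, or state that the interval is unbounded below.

z* = -1.5625.

Test eqn y'=λy, z=hλ:
  k1=λy_n ⇒ h·k1=z·y_n;  k2=λ(1+24/25z)y_n ⇒ h·k2=z(1+24/25z)y_n
  y_{n+1}/y_n = 1 + 1/3z + 2/3z(1+24/25z) = 1 + z + 16/25z²
  Hence R(z) = 1 + z + 16/25z².

Boundary: |R(x)|=1, x<0.
x=-1.65: |R|=1.0924
R=1: x+16/25x²=0 ⇒ x=−25/16=-1.5625; min R=1−1/(4·16/25)=0.6094>−1
Confirm numerically:
  x=-0.983: |R|=0.63542 <1
  x=-0.925: |R|=0.62260 <1
  x=-0.865: |R|=0.61386 <1
  x=-0.642: |R|=0.62178 <1
  x=-2.131: |R|=1.77534 >1
  x=-1.676: |R|=1.12174 >1
So |R|<1 on (-1.5625, 0).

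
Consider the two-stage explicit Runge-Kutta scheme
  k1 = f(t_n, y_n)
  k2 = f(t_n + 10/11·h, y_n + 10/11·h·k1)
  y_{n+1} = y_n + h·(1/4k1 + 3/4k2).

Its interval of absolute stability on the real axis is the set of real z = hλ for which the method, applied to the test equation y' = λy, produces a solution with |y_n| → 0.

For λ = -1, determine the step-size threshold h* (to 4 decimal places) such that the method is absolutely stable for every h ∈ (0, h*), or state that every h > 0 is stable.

Test eqn y'=λy, z=hλ:
  k1=λy_n ⇒ h·k1=z·y_n;  k2=λ(1+10/11z)y_n ⇒ h·k2=z(1+10/11z)y_n
  y_{n+1}/y_n = 1 + 1/4z + 3/4z(1+10/11z) = 1 + z + 15/22z²
  Hence R(z) = 1 + z + 15/22z².

Solve |R(x)|<1 on ℝ⁻.
x=-1.24: |R|=0.8084
R=1: x+15/22x²=0 ⇒ x=−22/15=-1.4667; min R=1−1/(4·15/22)=0.6333>−1
Confirm numerically:
  x=-1.116: |R|=0.73317 <1
  x=-1.045: |R|=0.69956 <1
  x=-1.011: |R|=0.68590 <1
  x=-0.700: |R|=0.63409 <1
  x=-1.788: |R|=1.39173 >1
  x=-1.624: |R|=1.17421 >1
  x=-1.579: |R|=1.12094 >1
Interval (-1.4667, 0).

(-1.4667,0); λ=-1 ⇒ h* = (22/15)/1 = 1.4667.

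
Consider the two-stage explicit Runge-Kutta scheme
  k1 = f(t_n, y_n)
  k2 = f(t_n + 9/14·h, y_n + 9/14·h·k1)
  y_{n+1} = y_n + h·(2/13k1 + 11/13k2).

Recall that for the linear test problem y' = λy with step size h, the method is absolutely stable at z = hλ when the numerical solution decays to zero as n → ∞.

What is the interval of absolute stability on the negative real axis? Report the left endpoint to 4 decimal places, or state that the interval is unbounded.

(-1.8384, 0).

With y'=λy (z=hλ):
  k1=λy_n ⇒ h·k1=z·y_n;  k2=λ(1+9/14z)y_n ⇒ h·k2=z(1+9/14z)y_n
  y_{n+1}/y_n = 1 + 2/13z + 11/13z(1+9/14z) = 1 + z + 99/182z²
  Hence R(z) = 1 + z + 99/182z².

Find x<0 with |R(x)|<1.
x=-0.6: |R|=0.5958
R=1: x+99/182x²=0 ⇒ x=−182/99=-1.8384; min R=1−1/(4·99/182)=0.5404>−1
Confirm numerically:
  x=-1.136: |R|=0.56597 <1
  x=-1.036: |R|=0.54783 <1
  x=-1.004: |R|=0.54432 <1
  x=-0.944: |R|=0.54074 <1
  x=-2.009: |R|=1.18645 >1
  x=-1.881: |R|=1.04360 >1
So |R|<1 on (-1.8384, 0).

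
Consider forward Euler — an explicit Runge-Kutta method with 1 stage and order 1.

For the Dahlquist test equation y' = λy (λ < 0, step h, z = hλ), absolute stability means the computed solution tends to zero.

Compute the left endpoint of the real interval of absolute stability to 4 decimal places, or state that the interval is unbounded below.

z* = -2.0000.

With y'=λy (z=hλ):
  order 1, 1-stage ⇒ R(z)=1+z
  (e.g. R(-0.6)=0.40000, |R|=0.40000)

Find x<0 with |R(x)|<1.
x=-0.6: |R|=0.4000
|R(-2.01)|=1.0100 |R(-1)|=0.0000 |R(-0.56)|=0.4400
Bisect:
  x_lo=-2.4533 |R|=1.4533  x_hi=-0.3279 |R|=0.6721
  mid=-1.39056 |R|=0.39056 →hi
  mid=-1.92191 |R|=0.92191 →hi
  mid=-2.18758 |R|=1.18758 →lo
  mid=-2.05474 |R|=1.05474 →lo
  mid=-1.98833 |R|=0.98833 →hi
  mid=-2.02153 |R|=1.02153 →lo
  mid=-2.00493 |R|=1.00493 →lo
  mid=-1.99663 |R|=0.99663 →hi
  mid=-2.00078 |R|=1.00078 →lo
  ...
  [-2.00000,-1.99987] ⇒ x*=-2.0000
So |R|<1 on (-2.0000, 0).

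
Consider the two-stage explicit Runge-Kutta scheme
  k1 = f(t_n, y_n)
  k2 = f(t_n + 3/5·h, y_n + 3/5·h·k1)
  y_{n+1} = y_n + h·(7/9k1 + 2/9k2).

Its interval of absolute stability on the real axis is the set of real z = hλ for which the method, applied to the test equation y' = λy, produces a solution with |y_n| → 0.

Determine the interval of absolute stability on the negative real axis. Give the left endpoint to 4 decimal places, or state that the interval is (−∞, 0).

Set f=λy, z=hλ:
  k1=λy_n ⇒ h·k1=z·y_n;  k2=λ(1+3/5z)y_n ⇒ h·k2=z(1+3/5z)y_n
  y_{n+1}/y_n = 1 + 7/9z + 2/9z(1+3/5z) = 1 + z + 2/15z²
  so R(z) = 1 + z + 2/15z².

Solve |R(x)|<1 on ℝ⁻.
x=-0.53: |R|=0.5075
R=1: x+2/15x²=0 ⇒ x=−15/2=-7.5000; min R=1−1/(4·2/15)=-0.8750>−1
Confirm numerically:
  x=-7.152: |R|=0.66815 <1
  x=-5.309: |R|=0.55094 <1
  x=-3.535: |R|=0.86884 <1
  x=-8.047: |R|=1.58689 >1
  x=-7.993: |R|=1.52541 >1
  x=-7.586: |R|=1.08699 >1
Interval (-7.5000, 0).

(-7.5000, 0).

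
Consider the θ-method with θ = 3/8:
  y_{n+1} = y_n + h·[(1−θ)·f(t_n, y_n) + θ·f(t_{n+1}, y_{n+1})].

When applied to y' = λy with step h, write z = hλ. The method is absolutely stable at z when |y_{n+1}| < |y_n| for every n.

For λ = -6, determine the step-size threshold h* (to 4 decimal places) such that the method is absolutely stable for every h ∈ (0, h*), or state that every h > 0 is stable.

(-8.0000,0); λ=-6 ⇒ h* = (8)/6 = 1.3333.

Test eqn y'=λy, z=hλ:
  y_{n+1} = y_n + z·[5/8·y_n + 3/8·y_{n+1}] ⇒ (1 − 3/8z)y_{n+1} = (1 + 5/8z)y_n
  R(z) = (1 + 5/8z)/(1 − 3/8z).

Solve |R(x)|<1 on ℝ⁻.
x=-0.95: |R|=0.2995
R=−1: 1+5/8x = −1+3/8x ⇒ -1/4x=2 ⇒ x=2/(-1/4)=-8.0000
Confirm numerically:
  x=-6.327: |R|=0.87599 <1
  x=-5.634: |R|=0.80998 <1
  x=-4.223: |R|=0.63453 <1
  x=-8.310: |R|=1.01883 >1
  x=-8.249: |R|=1.01521 >1
Stable set (-8.0000, 0).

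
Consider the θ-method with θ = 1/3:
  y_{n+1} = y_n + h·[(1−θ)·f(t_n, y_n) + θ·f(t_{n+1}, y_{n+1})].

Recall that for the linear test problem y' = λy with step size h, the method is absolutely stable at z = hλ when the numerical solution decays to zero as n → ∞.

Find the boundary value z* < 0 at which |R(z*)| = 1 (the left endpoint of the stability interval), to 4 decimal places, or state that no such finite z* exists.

z* = -6.0000.

Test eqn y'=λy, z=hλ:
  y_{n+1} = y_n + z·[2/3·y_n + 1/3·y_{n+1}] ⇒ (1 − 1/3z)y_{n+1} = (1 + 2/3z)y_n
  Hence R(z) = (1 + 2/3z)/(1 − 1/3z).

Boundary: |R(x)|=1, x<0.
x=-1.76: |R|=0.1092
R=−1: 1+2/3x = −1+1/3x ⇒ -1/3x=2 ⇒ x=2/(-1/3)=-6.0000
Confirm numerically:
  x=-5.574: |R|=0.95031 <1
  x=-2.861: |R|=0.46443 <1
  x=-2.826: |R|=0.45520 <1
  x=-2.423: |R|=0.34040 <1
  x=-6.512: |R|=1.05383 >1
  x=-6.445: |R|=1.04711 >1
  x=-6.320: |R|=1.03433 >1
Interval (-6.0000, 0).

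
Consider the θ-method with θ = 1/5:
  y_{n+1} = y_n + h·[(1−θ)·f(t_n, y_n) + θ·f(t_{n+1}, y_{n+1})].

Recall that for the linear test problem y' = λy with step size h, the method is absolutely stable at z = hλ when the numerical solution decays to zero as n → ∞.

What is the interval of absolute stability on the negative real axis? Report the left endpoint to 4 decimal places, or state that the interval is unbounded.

(-3.3333, 0).

Test eqn y'=λy, z=hλ:
  y_{n+1} = y_n + z·[4/5·y_n + 1/5·y_{n+1}] ⇒ (1 − 1/5z)y_{n+1} = (1 + 4/5z)y_n
  Hence R(z) = (1 + 4/5z)/(1 − 1/5z).

Need |R(x)|<1, x<0.
x=-1.17: |R|=0.0519
R=−1: 1+4/5x = −1+1/5x ⇒ -3/5x=2 ⇒ x=2/(-3/5)=-3.3333
Confirm numerically:
  x=-3.115: |R|=0.91929 <1
  x=-2.928: |R|=0.84662 <1
  x=-1.516: |R|=0.16329 <1
  x=-3.556: |R|=1.07807 >1
  x=-3.482: |R|=1.05258 >1
So |R|<1 on (-3.3333, 0).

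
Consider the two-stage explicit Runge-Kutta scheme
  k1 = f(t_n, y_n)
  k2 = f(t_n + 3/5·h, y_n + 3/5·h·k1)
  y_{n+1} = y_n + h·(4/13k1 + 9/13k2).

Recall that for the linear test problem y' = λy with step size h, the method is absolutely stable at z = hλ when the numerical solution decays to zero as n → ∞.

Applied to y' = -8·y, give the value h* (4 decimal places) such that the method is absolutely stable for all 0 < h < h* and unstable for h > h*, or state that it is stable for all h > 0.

Set f=λy, z=hλ:
  k1=λy_n ⇒ h·k1=z·y_n;  k2=λ(1+3/5z)y_n ⇒ h·k2=z(1+3/5z)y_n
  y_{n+1}/y_n = 1 + 4/13z + 9/13z(1+3/5z) = 1 + z + 27/65z²
  so R(z) = 1 + z + 27/65z².

Boundary: |R(x)|=1, x<0.
x=-0.8: |R|=0.4658
R=1: x+27/65x²=0 ⇒ x=−65/27=-2.4074; min R=1−1/(4·27/65)=0.3981>−1
Confirm numerically:
  x=-1.947: |R|=0.62764 <1
  x=-1.448: |R|=0.42294 <1
  x=-1.434: |R|=0.42018 <1
  x=-1.036: |R|=0.40983 <1
  x=-2.962: |R|=1.68235 >1
  x=-2.518: |R|=1.11567 >1
Interval (-2.4074, 0).

(-2.4074,0); λ=-8 ⇒ h* = (65/27)/8 = 0.3009.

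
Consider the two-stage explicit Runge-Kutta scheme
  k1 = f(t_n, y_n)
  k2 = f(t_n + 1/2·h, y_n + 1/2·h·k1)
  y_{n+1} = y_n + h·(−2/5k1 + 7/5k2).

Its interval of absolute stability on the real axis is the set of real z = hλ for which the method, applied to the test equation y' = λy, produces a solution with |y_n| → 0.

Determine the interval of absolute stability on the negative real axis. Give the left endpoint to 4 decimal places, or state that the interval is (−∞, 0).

z∈(-1.4286,0).

On y'=λy, z=hλ:
  k1=λy_n ⇒ h·k1=z·y_n;  k2=λ(1+1/2z)y_n ⇒ h·k2=z(1+1/2z)y_n
  y_{n+1}/y_n = 1 − 2/5z + 7/5z(1+1/2z) = 1 + z + 7/10z²
  so R(z) = 1 + z + 7/10z².

Solve |R(x)|<1 on ℝ⁻.
x=-1.63: |R|=1.2298
R=1: x+7/10x²=0 ⇒ x=−10/7=-1.4286; min R=1−1/(4·7/10)=0.6429>−1
Confirm numerically:
  x=-1.291: |R|=0.87568 <1
  x=-0.827: |R|=0.65175 <1
  x=-0.599: |R|=0.65216 <1
  x=-1.987: |R|=1.77672 >1
  x=-1.930: |R|=1.67743 >1
Stable set (-1.4286, 0).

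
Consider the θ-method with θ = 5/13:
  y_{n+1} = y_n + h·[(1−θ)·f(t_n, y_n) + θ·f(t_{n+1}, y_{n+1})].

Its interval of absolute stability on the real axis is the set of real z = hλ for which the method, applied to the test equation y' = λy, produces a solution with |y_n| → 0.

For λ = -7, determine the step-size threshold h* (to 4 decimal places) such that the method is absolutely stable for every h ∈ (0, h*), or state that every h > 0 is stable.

(-8.6667,0); λ=-7 ⇒ h* = (26/3)/7 = 1.2381.

On y'=λy, z=hλ:
  y_{n+1} = y_n + z·[8/13·y_n + 5/13·y_{n+1}] ⇒ (1 − 5/13z)y_{n+1} = (1 + 8/13z)y_n
  Hence R(z) = (1 + 8/13z)/(1 − 5/13z).

Find x<0 with |R(x)|<1.
x=-1.14: |R|=0.2075
R=−1: 1+8/13x = −1+5/13x ⇒ -3/13x=2 ⇒ x=2/(-3/13)=-8.6667
Confirm numerically:
  x=-8.283: |R|=0.97885 <1
  x=-7.000: |R|=0.89583 <1
  x=-6.975: |R|=0.89399 <1
  x=-4.352: |R|=0.62762 <1
  x=-9.135: |R|=1.02395 >1
  x=-8.912: |R|=1.01279 >1
  x=-8.797: |R|=1.00686 >1
Interval (-8.6667, 0).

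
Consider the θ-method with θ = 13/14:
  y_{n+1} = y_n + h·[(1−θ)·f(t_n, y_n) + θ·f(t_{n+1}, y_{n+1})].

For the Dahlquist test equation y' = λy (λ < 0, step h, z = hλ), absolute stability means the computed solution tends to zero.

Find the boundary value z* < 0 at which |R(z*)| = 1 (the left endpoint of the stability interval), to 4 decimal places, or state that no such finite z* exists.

interval (−∞, 0).

Test eqn y'=λy, z=hλ:
  y_{n+1} = y_n + z·[1/14·y_n + 13/14·y_{n+1}] ⇒ (1 − 13/14z)y_{n+1} = (1 + 1/14z)y_n
  so R(z) = (1 + 1/14z)/(1 − 13/14z).

Boundary: |R(x)|=1, x<0.
x=-0.91: |R|=0.5068
x=-2: |R|=0.3000
x=-10: |R|=0.0278
x=-100: |R|=0.0654
θ=13/14≥1/2 ⇒ |1+1/14x|<|1−13/14x| ∀x<0 ⇒ unbounded interval.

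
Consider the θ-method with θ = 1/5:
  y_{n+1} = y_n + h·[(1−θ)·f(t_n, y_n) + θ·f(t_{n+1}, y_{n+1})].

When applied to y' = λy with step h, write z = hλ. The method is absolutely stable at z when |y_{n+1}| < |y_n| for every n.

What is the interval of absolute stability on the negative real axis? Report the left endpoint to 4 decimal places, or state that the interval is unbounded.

Test eqn y'=λy, z=hλ:
  y_{n+1} = y_n + z·[4/5·y_n + 1/5·y_{n+1}] ⇒ (1 − 1/5z)y_{n+1} = (1 + 4/5z)y_n
  ⇒ R(z) = (1 + 4/5z)/(1 − 1/5z).

Need |R(x)|<1, x<0.
x=-1.67: |R|=0.2519
R=−1: 1+4/5x = −1+1/5x ⇒ -3/5x=2 ⇒ x=2/(-3/5)=-3.3333
Confirm numerically:
  x=-3.050: |R|=0.89441 <1
  x=-2.663: |R|=0.73757 <1
  x=-1.548: |R|=0.18204 <1
  x=-3.678: |R|=1.11915 >1
  x=-3.565: |R|=1.08114 >1
  x=-3.433: |R|=1.03546 >1
Stable set (-3.3333, 0).

z∈(-3.3333,0).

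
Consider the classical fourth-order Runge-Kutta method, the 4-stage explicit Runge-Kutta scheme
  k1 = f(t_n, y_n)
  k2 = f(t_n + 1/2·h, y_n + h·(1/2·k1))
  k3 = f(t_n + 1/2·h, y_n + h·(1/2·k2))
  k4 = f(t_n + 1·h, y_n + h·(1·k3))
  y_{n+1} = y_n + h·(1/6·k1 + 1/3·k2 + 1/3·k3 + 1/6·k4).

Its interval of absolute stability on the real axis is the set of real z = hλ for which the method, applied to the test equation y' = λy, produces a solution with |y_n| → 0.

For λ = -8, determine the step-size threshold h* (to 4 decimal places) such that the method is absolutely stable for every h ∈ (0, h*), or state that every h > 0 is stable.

(-2.7853,0); λ=-8 ⇒ h* = 0.3482.

With y'=λy (z=hλ):
  order 4, 4-stage ⇒ R(z)=1+z+z^2/2+z^3/6+z^4/24
  (e.g. R(-0.51)=0.60076, |R|=0.60076)

Boundary: |R(x)|=1, x<0.
x=-0.51: |R|=0.6008
|R(-3.05)|=1.4782 |R(-0.88)|=0.4186 |R(-0.67)|=0.5127
Bisect:
  x_lo=-3.0914 |R|=1.5684  x_hi=-0.3256 |R|=0.7221
  mid=-1.70846 |R|=0.27482 →hi
  mid=-2.39991 |R|=0.55832 →hi
  mid=-2.74563 |R|=0.94183 →hi
  mid=-2.91849 |R|=1.22011 →lo
  mid=-2.83206 |R|=1.07283 →lo
  mid=-2.78885 |R|=1.00537 →lo
  mid=-2.76724 |R|=0.97312 →hi
  mid=-2.77804 |R|=0.98912 →hi
  mid=-2.78344 |R|=0.99721 →hi
  mid=-2.78614 |R|=1.00128 →lo
  ...
  [-2.78530,-2.78513] ⇒ x*=-2.7853
Interval (-2.7853, 0).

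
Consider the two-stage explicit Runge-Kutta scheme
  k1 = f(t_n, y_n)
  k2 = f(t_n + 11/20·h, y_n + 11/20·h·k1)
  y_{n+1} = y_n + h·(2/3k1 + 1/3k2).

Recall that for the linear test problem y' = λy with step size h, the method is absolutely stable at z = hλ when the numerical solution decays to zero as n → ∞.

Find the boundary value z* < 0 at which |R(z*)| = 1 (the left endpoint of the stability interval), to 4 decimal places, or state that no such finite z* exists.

left endpoint -5.4545.

Set f=λy, z=hλ:
  k1=λy_n ⇒ h·k1=z·y_n;  k2=λ(1+11/20z)y_n ⇒ h·k2=z(1+11/20z)y_n
  y_{n+1}/y_n = 1 + 2/3z + 1/3z(1+11/20z) = 1 + z + 11/60z²
  ⇒ R(z) = 1 + z + 11/60z².

Find x<0 with |R(x)|<1.
x=-1.1: |R|=0.1218
R=1: x+11/60x²=0 ⇒ x=−60/11=-5.4545; min R=1−1/(4·11/60)=-0.3636>−1
Confirm numerically:
  x=-5.028: |R|=0.60681 <1
  x=-4.691: |R|=0.34334 <1
  x=-4.247: |R|=0.05978 <1
  x=-6.000: |R|=1.60000 >1
  x=-5.905: |R|=1.48765 >1
  x=-5.858: |R|=1.43330 >1
Stable set (-5.4545, 0).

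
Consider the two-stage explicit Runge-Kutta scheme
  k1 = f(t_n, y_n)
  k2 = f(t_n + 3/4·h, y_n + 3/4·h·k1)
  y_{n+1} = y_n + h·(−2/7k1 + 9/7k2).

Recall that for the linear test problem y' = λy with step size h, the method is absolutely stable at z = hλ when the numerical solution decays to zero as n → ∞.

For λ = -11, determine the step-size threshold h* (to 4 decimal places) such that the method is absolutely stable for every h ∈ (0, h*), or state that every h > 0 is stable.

With y'=λy (z=hλ):
  k1=λy_n ⇒ h·k1=z·y_n;  k2=λ(1+3/4z)y_n ⇒ h·k2=z(1+3/4z)y_n
  y_{n+1}/y_n = 1 − 2/7z + 9/7z(1+3/4z) = 1 + z + 27/28z²
  ⇒ R(z) = 1 + z + 27/28z².

Find x<0 with |R(x)|<1.
x=-1.6: |R|=1.8686
R=1: x+27/28x²=0 ⇒ x=−28/27=-1.0370; min R=1−1/(4·27/28)=0.7407>−1
Confirm numerically:
  x=-0.918: |R|=0.89463 <1
  x=-0.707: |R|=0.77500 <1
  x=-0.580: |R|=0.74439 <1
  x=-0.529: |R|=0.74085 <1
  x=-1.470: |R|=1.61373 >1
  x=-1.242: |R|=1.24547 >1
Stable set (-1.0370, 0).

(-1.0370,0); λ=-11 ⇒ h* = (28/27)/11 = 0.0943.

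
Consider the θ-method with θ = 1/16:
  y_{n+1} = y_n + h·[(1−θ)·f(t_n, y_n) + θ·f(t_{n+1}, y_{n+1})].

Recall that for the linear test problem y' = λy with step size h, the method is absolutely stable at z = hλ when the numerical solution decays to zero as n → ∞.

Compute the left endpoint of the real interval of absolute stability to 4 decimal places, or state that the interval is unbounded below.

On y'=λy, z=hλ:
  y_{n+1} = y_n + z·[15/16·y_n + 1/16·y_{n+1}] ⇒ (1 − 1/16z)y_{n+1} = (1 + 15/16z)y_n
  R(z) = (1 + 15/16z)/(1 − 1/16z).

Need |R(x)|<1, x<0.
x=-1.07: |R|=0.0029
R=−1: 1+15/16x = −1+1/16x ⇒ -7/8x=2 ⇒ x=2/(-7/8)=-2.2857
Confirm numerically:
  x=-2.136: |R|=0.88443 <1
  x=-1.977: |R|=0.75958 <1
  x=-1.374: |R|=0.26534 <1
  x=-2.432: |R|=1.11111 >1
  x=-2.417: |R|=1.09980 >1
So |R|<1 on (-2.2857, 0).

left endpoint -2.2857.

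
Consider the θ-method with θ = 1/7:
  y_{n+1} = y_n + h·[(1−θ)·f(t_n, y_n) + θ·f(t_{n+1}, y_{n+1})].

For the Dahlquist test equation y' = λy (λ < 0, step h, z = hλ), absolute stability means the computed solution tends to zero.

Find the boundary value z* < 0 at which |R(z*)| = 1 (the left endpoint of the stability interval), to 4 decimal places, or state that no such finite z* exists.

Test eqn y'=λy, z=hλ:
  y_{n+1} = y_n + z·[6/7·y_n + 1/7·y_{n+1}] ⇒ (1 − 1/7z)y_{n+1} = (1 + 6/7z)y_n
  Hence R(z) = (1 + 6/7z)/(1 − 1/7z).

Find x<0 with |R(x)|<1.
x=-1.17: |R|=0.0024
R=−1: 1+6/7x = −1+1/7x ⇒ -5/7x=2 ⇒ x=2/(-5/7)=-2.8000
Confirm numerically:
  x=-2.715: |R|=0.95625 <1
  x=-1.614: |R|=0.31159 <1
  x=-1.310: |R|=0.10349 <1
  x=-3.321: |R|=1.25240 >1
  x=-2.946: |R|=1.07340 >1
  x=-2.835: |R|=1.01779 >1
Interval (-2.8000, 0).

z* = -2.8000.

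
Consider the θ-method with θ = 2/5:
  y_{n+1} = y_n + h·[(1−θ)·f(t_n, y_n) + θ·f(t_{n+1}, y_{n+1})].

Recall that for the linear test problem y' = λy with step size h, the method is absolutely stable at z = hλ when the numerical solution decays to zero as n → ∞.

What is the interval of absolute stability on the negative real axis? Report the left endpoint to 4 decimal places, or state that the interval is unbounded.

(-10.0000, 0).

On y'=λy, z=hλ:
  y_{n+1} = y_n + z·[3/5·y_n + 2/5·y_{n+1}] ⇒ (1 − 2/5z)y_{n+1} = (1 + 3/5z)y_n
  R(z) = (1 + 3/5z)/(1 − 2/5z).

Solve |R(x)|<1 on ℝ⁻.
x=-1.2: |R|=0.1892
R=−1: 1+3/5x = −1+2/5x ⇒ -1/5x=2 ⇒ x=2/(-1/5)=-10.0000
Confirm numerically:
  x=-9.330: |R|=0.97168 <1
  x=-8.798: |R|=0.94680 <1
  x=-5.708: |R|=0.73855 <1
  x=-10.302: |R|=1.01180 >1
  x=-10.222: |R|=1.00873 >1
  x=-10.164: |R|=1.00648 >1
Interval (-10.0000, 0).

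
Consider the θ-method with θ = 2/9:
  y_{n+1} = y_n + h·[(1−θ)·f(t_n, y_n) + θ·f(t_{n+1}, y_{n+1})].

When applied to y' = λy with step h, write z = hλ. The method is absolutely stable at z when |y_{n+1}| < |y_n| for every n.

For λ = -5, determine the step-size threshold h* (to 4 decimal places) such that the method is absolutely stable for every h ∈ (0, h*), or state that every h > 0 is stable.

(-3.6000,0); λ=-5 ⇒ h* = (18/5)/5 = 0.7200.

Set f=λy, z=hλ:
  y_{n+1} = y_n + z·[7/9·y_n + 2/9·y_{n+1}] ⇒ (1 − 2/9z)y_{n+1} = (1 + 7/9z)y_n
  so R(z) = (1 + 7/9z)/(1 − 2/9z).

Boundary: |R(x)|=1, x<0.
x=-0.31: |R|=0.7100
R=−1: 1+7/9x = −1+2/9x ⇒ -5/9x=2 ⇒ x=2/(-5/9)=-3.6000
Confirm numerically:
  x=-3.567: |R|=0.98977 <1
  x=-2.478: |R|=0.59802 <1
  x=-1.873: |R|=0.32253 <1
  x=-4.082: |R|=1.14041 >1
  x=-3.996: |R|=1.11653 >1
  x=-3.658: |R|=1.01777 >1
Interval (-3.6000, 0).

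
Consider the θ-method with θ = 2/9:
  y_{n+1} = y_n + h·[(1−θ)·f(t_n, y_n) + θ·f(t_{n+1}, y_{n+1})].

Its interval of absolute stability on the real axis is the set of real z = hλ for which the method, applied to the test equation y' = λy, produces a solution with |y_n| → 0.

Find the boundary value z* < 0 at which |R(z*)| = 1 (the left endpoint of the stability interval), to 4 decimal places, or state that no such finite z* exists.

Set f=λy, z=hλ:
  y_{n+1} = y_n + z·[7/9·y_n + 2/9·y_{n+1}] ⇒ (1 − 2/9z)y_{n+1} = (1 + 7/9z)y_n
  R(z) = (1 + 7/9z)/(1 − 2/9z).

Solve |R(x)|<1 on ℝ⁻.
x=-0.87: |R|=0.2709
R=−1: 1+7/9x = −1+2/9x ⇒ -5/9x=2 ⇒ x=2/(-5/9)=-3.6000
Confirm numerically:
  x=-2.756: |R|=0.70921 <1
  x=-2.275: |R|=0.51107 <1
  x=-1.977: |R|=0.37355 <1
  x=-4.090: |R|=1.14261 >1
  x=-3.998: |R|=1.11709 >1
  x=-3.825: |R|=1.06757 >1
Stable set (-3.6000, 0).

left endpoint -3.6000.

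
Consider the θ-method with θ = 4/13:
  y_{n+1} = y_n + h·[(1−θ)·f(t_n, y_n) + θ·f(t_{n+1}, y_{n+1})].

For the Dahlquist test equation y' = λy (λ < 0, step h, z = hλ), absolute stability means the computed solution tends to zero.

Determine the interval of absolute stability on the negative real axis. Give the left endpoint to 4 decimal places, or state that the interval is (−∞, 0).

(-5.2000, 0).

On y'=λy, z=hλ:
  y_{n+1} = y_n + z·[9/13·y_n + 4/13·y_{n+1}] ⇒ (1 − 4/13z)y_{n+1} = (1 + 9/13z)y_n
  so R(z) = (1 + 9/13z)/(1 − 4/13z).

Find x<0 with |R(x)|<1.
x=-0.34: |R|=0.6922
R=−1: 1+9/13x = −1+4/13x ⇒ -5/13x=2 ⇒ x=2/(-5/13)=-5.2000
Confirm numerically:
  x=-3.880: |R|=0.76858 <1
  x=-3.152: |R|=0.60012 <1
  x=-3.144: |R|=0.59806 <1
  x=-2.286: |R|=0.34203 <1
  x=-5.795: |R|=1.08223 >1
  x=-5.576: |R|=1.05325 >1
  x=-5.384: |R|=1.02664 >1
Interval (-5.2000, 0).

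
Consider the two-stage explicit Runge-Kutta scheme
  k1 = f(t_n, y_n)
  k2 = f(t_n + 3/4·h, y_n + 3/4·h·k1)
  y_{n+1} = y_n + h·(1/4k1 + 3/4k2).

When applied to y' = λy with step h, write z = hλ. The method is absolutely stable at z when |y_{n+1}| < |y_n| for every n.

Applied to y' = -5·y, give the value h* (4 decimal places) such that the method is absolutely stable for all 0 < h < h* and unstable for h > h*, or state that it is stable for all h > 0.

Set f=λy, z=hλ:
  k1=λy_n ⇒ h·k1=z·y_n;  k2=λ(1+3/4z)y_n ⇒ h·k2=z(1+3/4z)y_n
  y_{n+1}/y_n = 1 + 1/4z + 3/4z(1+3/4z) = 1 + z + 9/16z²
  so R(z) = 1 + z + 9/16z².

Find x<0 with |R(x)|<1.
x=-0.54: |R|=0.6240
R=1: x+9/16x²=0 ⇒ x=−16/9=-1.7778; min R=1−1/(4·9/16)=0.5556>−1
Confirm numerically:
  x=-1.684: |R|=0.91117 <1
  x=-0.800: |R|=0.56000 <1
  x=-0.745: |R|=0.56720 <1
  x=-2.073: |R|=1.34425 >1
  x=-1.917: |R|=1.15013 >1
  x=-1.843: |R|=1.06762 >1
Interval (-1.7778, 0).

(-1.7778,0); λ=-5 ⇒ h* = (16/9)/5 = 0.3556.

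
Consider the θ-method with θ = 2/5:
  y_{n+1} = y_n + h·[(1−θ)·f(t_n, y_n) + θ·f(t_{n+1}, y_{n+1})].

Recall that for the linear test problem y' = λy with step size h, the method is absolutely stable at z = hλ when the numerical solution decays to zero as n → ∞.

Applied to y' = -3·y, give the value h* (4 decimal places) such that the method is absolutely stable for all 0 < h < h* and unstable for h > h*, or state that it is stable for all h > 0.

Set f=λy, z=hλ:
  y_{n+1} = y_n + z·[3/5·y_n + 2/5·y_{n+1}] ⇒ (1 − 2/5z)y_{n+1} = (1 + 3/5z)y_n
  so R(z) = (1 + 3/5z)/(1 − 2/5z).

Find x<0 with |R(x)|<1.
x=-0.82: |R|=0.3825
R=−1: 1+3/5x = −1+2/5x ⇒ -1/5x=2 ⇒ x=2/(-1/5)=-10.0000
Confirm numerically:
  x=-8.224: |R|=0.91720 <1
  x=-6.541: |R|=0.80870 <1
  x=-6.477: |R|=0.80378 <1
  x=-4.428: |R|=0.59786 <1
  x=-10.588: |R|=1.02246 >1
  x=-10.585: |R|=1.02235 >1
  x=-10.376: |R|=1.01460 >1
Stable set (-10.0000, 0).

(-10.0000,0); λ=-3 ⇒ h* = (10)/3 = 3.3333.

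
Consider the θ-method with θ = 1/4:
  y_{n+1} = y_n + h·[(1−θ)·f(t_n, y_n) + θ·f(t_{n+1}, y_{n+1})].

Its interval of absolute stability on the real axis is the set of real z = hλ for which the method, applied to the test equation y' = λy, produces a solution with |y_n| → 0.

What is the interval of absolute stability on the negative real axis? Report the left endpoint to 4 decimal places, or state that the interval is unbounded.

(-4.0000, 0).

On y'=λy, z=hλ:
  y_{n+1} = y_n + z·[3/4·y_n + 1/4·y_{n+1}] ⇒ (1 − 1/4z)y_{n+1} = (1 + 3/4z)y_n
  ⇒ R(z) = (1 + 3/4z)/(1 − 1/4z).

Need |R(x)|<1, x<0.
x=-1.23: |R|=0.0593
R=−1: 1+3/4x = −1+1/4x ⇒ -1/2x=2 ⇒ x=2/(-1/2)=-4.0000
Confirm numerically:
  x=-3.023: |R|=0.72177 <1
  x=-2.958: |R|=0.70049 <1
  x=-2.246: |R|=0.43836 <1
  x=-4.458: |R|=1.10830 >1
  x=-4.414: |R|=1.09841 >1
Stable set (-4.0000, 0).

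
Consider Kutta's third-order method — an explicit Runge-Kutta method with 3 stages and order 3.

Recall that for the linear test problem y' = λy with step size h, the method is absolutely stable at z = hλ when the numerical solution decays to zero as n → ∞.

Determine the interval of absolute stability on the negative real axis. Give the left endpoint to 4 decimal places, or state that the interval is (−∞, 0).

z∈(-2.5127,0).

On y'=λy, z=hλ:
  order 3, 3-stage ⇒ R(z)=1+z+z^2/2+z^3/6
  (e.g. R(-0.36)=0.69702, |R|=0.69702)

Solve |R(x)|<1 on ℝ⁻.
x=-0.36: |R|=0.6970
|R(-2.52)|=1.0120 |R(-2.48)|=0.9470 |R(-1.93)|=0.2657
Bisect:
  x_lo=-3.2763 |R|=2.7707  x_hi=-0.3914 |R|=0.6752
  mid=-1.83389 |R|=0.18025 →hi
  mid=-2.55511 |R|=1.07103 →lo
  mid=-2.19450 |R|=0.54797 →hi
  mid=-2.37481 |R|=0.78716 →hi
  mid=-2.46496 |R|=0.92314 →hi
  mid=-2.51004 |R|=0.99555 →hi
  mid=-2.53257 |R|=1.03290 →lo
  ...
  [-2.51285,-2.51268] ⇒ x*=-2.5127
So |R|<1 on (-2.5127, 0).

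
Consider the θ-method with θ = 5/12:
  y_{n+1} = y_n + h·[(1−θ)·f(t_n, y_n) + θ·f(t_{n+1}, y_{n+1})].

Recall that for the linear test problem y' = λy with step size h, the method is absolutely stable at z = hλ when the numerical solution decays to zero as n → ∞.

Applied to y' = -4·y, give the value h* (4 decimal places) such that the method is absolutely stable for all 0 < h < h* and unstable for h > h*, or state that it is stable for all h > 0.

(-12.0000,0); λ=-4 ⇒ h* = (12)/4 = 3.0000.

Test eqn y'=λy, z=hλ:
  y_{n+1} = y_n + z·[7/12·y_n + 5/12·y_{n+1}] ⇒ (1 − 5/12z)y_{n+1} = (1 + 7/12z)y_n
  Hence R(z) = (1 + 7/12z)/(1 − 5/12z).

Need |R(x)|<1, x<0.
x=-1.7: |R|=0.0049
R=−1: 1+7/12x = −1+5/12x ⇒ -1/6x=2 ⇒ x=2/(-1/6)=-12.0000
Confirm numerically:
  x=-11.690: |R|=0.99120 <1
  x=-10.474: |R|=0.95259 <1
  x=-8.138: |R|=0.85341 <1
  x=-12.533: |R|=1.01428 >1
  x=-12.428: |R|=1.01155 >1
  x=-12.112: |R|=1.00309 >1
Interval (-12.0000, 0).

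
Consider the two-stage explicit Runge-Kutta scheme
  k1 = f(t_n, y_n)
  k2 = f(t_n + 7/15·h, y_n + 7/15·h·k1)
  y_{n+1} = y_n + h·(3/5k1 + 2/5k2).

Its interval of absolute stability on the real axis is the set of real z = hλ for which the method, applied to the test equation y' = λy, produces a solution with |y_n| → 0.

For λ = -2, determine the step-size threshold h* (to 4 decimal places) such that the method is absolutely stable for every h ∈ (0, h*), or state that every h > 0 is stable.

(-5.3571,0); λ=-2 ⇒ h* = (75/14)/2 = 2.6786.

On y'=λy, z=hλ:
  k1=λy_n ⇒ h·k1=z·y_n;  k2=λ(1+7/15z)y_n ⇒ h·k2=z(1+7/15z)y_n
  y_{n+1}/y_n = 1 + 3/5z + 2/5z(1+7/15z) = 1 + z + 14/75z²
  so R(z) = 1 + z + 14/75z².

Need |R(x)|<1, x<0.
x=-1.32: |R|=0.0052
R=1: x+14/75x²=0 ⇒ x=−75/14=-5.3571; min R=1−1/(4·14/75)=-0.3393>−1
Confirm numerically:
  x=-4.746: |R|=0.45858 <1
  x=-4.190: |R|=0.08714 <1
  x=-3.804: |R|=0.10286 <1
  x=-3.185: |R|=0.29141 <1
  x=-5.498: |R|=1.14456 >1
  x=-5.468: |R|=1.11315 >1
Stable set (-5.3571, 0).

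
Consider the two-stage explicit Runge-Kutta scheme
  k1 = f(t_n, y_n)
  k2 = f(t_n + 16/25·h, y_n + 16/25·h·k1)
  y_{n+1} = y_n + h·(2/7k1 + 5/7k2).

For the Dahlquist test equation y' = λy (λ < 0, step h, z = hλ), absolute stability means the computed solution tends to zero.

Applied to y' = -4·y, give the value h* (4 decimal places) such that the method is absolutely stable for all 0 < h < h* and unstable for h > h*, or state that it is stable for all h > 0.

(-2.1875,0); λ=-4 ⇒ h* = (35/16)/4 = 0.5469.

On y'=λy, z=hλ:
  k1=λy_n ⇒ h·k1=z·y_n;  k2=λ(1+16/25z)y_n ⇒ h·k2=z(1+16/25z)y_n
  y_{n+1}/y_n = 1 + 2/7z + 5/7z(1+16/25z) = 1 + z + 16/35z²
  ⇒ R(z) = 1 + z + 16/35z².

Find x<0 with |R(x)|<1.
x=-0.45: |R|=0.6426
R=1: x+16/35x²=0 ⇒ x=−35/16=-2.1875; min R=1−1/(4·16/35)=0.4531>−1
Confirm numerically:
  x=-2.120: |R|=0.93458 <1
  x=-1.621: |R|=0.58021 <1
  x=-1.016: |R|=0.45589 <1
  x=-0.941: |R|=0.46379 <1
  x=-2.582: |R|=1.46565 >1
  x=-2.547: |R|=1.41858 >1
  x=-2.328: |R|=1.14952 >1
So |R|<1 on (-2.1875, 0).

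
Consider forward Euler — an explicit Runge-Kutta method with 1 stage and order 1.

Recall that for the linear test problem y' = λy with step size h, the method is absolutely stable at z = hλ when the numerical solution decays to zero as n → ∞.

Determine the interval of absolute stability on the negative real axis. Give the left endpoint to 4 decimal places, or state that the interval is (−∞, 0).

z∈(-2.0000,0).

Set f=λy, z=hλ:
  order 1, 1-stage ⇒ R(z)=1+z
  (e.g. R(-1.72)=-0.72000, |R|=0.72000)

Boundary: |R(x)|=1, x<0.
x=-1.72: |R|=0.7200
|R(-1.52)|=0.5200 |R(-1.06)|=0.0600 |R(-0.7)|=0.3000
Bisect:
  x_lo=-2.4653 |R|=1.4653  x_hi=-0.1434 |R|=0.8566
  mid=-1.30436 |R|=0.30436 →hi
  mid=-1.88485 |R|=0.88485 →hi
  mid=-2.17510 |R|=1.17510 →lo
  mid=-2.02997 |R|=1.02997 →lo
  mid=-1.95741 |R|=0.95741 →hi
  mid=-1.99369 |R|=0.99369 →hi
  mid=-2.01183 |R|=1.01183 →lo
  mid=-2.00276 |R|=1.00276 →lo
  ...
  [-2.00007,-1.99993] ⇒ x*=-2.0000
Interval (-2.0000, 0).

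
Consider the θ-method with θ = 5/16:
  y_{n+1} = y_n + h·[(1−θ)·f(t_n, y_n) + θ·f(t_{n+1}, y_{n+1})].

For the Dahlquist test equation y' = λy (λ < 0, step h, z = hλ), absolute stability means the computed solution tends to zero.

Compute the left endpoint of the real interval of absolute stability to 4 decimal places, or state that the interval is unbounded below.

left endpoint -5.3333.

Test eqn y'=λy, z=hλ:
  y_{n+1} = y_n + z·[11/16·y_n + 5/16·y_{n+1}] ⇒ (1 − 5/16z)y_{n+1} = (1 + 11/16z)y_n
  Hence R(z) = (1 + 11/16z)/(1 − 5/16z).

Find x<0 with |R(x)|<1.
x=-0.84: |R|=0.3347
R=−1: 1+11/16x = −1+5/16x ⇒ -3/8x=2 ⇒ x=2/(-3/8)=-5.3333
Confirm numerically:
  x=-3.566: |R|=0.68655 <1
  x=-3.177: |R|=0.59423 <1
  x=-2.776: |R|=0.48648 <1
  x=-5.815: |R|=1.06412 >1
  x=-5.484: |R|=1.02082 >1
Interval (-5.3333, 0).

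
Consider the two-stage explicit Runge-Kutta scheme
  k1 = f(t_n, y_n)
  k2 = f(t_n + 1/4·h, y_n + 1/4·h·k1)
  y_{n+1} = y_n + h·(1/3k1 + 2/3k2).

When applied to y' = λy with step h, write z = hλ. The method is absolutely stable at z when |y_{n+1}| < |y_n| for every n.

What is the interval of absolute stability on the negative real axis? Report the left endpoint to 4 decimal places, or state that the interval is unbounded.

With y'=λy (z=hλ):
  k1=λy_n ⇒ h·k1=z·y_n;  k2=λ(1+1/4z)y_n ⇒ h·k2=z(1+1/4z)y_n
  y_{n+1}/y_n = 1 + 1/3z + 2/3z(1+1/4z) = 1 + z + 1/6z²
  ⇒ R(z) = 1 + z + 1/6z².

Boundary: |R(x)|=1, x<0.
x=-1.66: |R|=0.2007
R=1: x+1/6x²=0 ⇒ x=−6=-6.0000; min R=1−1/(4·1/6)=-0.5000>−1
Confirm numerically:
  x=-4.986: |R|=0.15737 <1
  x=-4.198: |R|=0.26080 <1
  x=-3.687: |R|=0.42134 <1
  x=-6.482: |R|=1.52072 >1
  x=-6.416: |R|=1.44484 >1
  x=-6.299: |R|=1.31390 >1
So |R|<1 on (-6.0000, 0).

z∈(-6.0000,0).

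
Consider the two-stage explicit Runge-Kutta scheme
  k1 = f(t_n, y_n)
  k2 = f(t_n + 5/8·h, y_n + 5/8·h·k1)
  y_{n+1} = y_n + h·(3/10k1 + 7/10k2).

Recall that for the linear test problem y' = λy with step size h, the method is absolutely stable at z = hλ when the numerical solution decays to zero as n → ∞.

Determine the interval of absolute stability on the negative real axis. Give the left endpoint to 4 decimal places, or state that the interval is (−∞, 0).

z∈(-2.2857,0).

Set f=λy, z=hλ:
  k1=λy_n ⇒ h·k1=z·y_n;  k2=λ(1+5/8z)y_n ⇒ h·k2=z(1+5/8z)y_n
  y_{n+1}/y_n = 1 + 3/10z + 7/10z(1+5/8z) = 1 + z + 7/16z²
  Hence R(z) = 1 + z + 7/16z².

Find x<0 with |R(x)|<1.
x=-1.26: |R|=0.4346
R=1: x+7/16x²=0 ⇒ x=−16/7=-2.2857; min R=1−1/(4·7/16)=0.4286>−1
Confirm numerically:
  x=-1.566: |R|=0.50691 <1
  x=-1.523: |R|=0.49179 <1
  x=-1.076: |R|=0.43053 <1
  x=-2.775: |R|=1.59402 >1
  x=-2.441: |R|=1.16584 >1
Interval (-2.2857, 0).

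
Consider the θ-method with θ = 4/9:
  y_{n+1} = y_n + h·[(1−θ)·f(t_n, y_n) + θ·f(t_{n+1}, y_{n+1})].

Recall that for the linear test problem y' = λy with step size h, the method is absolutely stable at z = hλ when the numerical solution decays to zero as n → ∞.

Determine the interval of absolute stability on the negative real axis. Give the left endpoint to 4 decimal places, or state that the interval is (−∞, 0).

With y'=λy (z=hλ):
  y_{n+1} = y_n + z·[5/9·y_n + 4/9·y_{n+1}] ⇒ (1 − 4/9z)y_{n+1} = (1 + 5/9z)y_n
  so R(z) = (1 + 5/9z)/(1 − 4/9z).

Solve |R(x)|<1 on ℝ⁻.
x=-0.87: |R|=0.3726
R=−1: 1+5/9x = −1+4/9x ⇒ -1/9x=2 ⇒ x=2/(-1/9)=-18.0000
Confirm numerically:
  x=-12.740: |R|=0.91227 <1
  x=-9.342: |R|=0.81328 <1
  x=-8.806: |R|=0.79210 <1
  x=-18.462: |R|=1.00558 >1
  x=-18.323: |R|=1.00393 >1
  x=-18.082: |R|=1.00101 >1
Stable set (-18.0000, 0).

z∈(-18.0000,0).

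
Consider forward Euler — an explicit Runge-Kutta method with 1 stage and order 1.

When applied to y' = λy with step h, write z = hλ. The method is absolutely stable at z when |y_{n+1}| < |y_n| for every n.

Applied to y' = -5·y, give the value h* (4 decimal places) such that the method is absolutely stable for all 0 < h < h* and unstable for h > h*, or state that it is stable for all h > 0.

On y'=λy, z=hλ:
  order 1, 1-stage ⇒ R(z)=1+z
  (e.g. R(-0.4)=0.60000, |R|=0.60000)

Need |R(x)|<1, x<0.
x=-0.4: |R|=0.6000
|R(-1.81)|=0.8100 |R(-1.57)|=0.5700 |R(-1.56)|=0.5600
Bisect:
  x_lo=-2.8221 |R|=1.8221  x_hi=-0.1998 |R|=0.8002
  mid=-1.51095 |R|=0.51095 →hi
  mid=-2.16651 |R|=1.16651 →lo
  mid=-1.83873 |R|=0.83873 →hi
  mid=-2.00262 |R|=1.00262 →lo
  mid=-1.92067 |R|=0.92067 →hi
  mid=-1.96165 |R|=0.96165 →hi
  mid=-1.98213 |R|=0.98213 →hi
  ...
  [-2.00006,-1.99990] ⇒ x*=-2.0000
Stable set (-2.0000, 0).

(-2.0000,0); λ=-5 ⇒ h* = 0.4000.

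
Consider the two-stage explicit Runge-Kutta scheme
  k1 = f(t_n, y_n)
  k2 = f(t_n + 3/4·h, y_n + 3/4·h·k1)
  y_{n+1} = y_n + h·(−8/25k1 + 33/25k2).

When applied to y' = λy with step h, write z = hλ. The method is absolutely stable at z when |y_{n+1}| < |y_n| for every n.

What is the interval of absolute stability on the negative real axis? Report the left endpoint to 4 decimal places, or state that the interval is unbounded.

Test eqn y'=λy, z=hλ:
  k1=λy_n ⇒ h·k1=z·y_n;  k2=λ(1+3/4z)y_n ⇒ h·k2=z(1+3/4z)y_n
  y_{n+1}/y_n = 1 − 8/25z + 33/25z(1+3/4z) = 1 + z + 99/100z²
  ⇒ R(z) = 1 + z + 99/100z².

Find x<0 with |R(x)|<1.
x=-1.25: |R|=1.2969
R=1: x+99/100x²=0 ⇒ x=−100/99=-1.0101; min R=1−1/(4·99/100)=0.7475>−1
Confirm numerically:
  x=-0.968: |R|=0.95965 <1
  x=-0.702: |R|=0.78588 <1
  x=-0.573: |R|=0.75205 <1
  x=-0.495: |R|=0.74757 <1
  x=-1.430: |R|=1.59445 >1
  x=-1.376: |R|=1.49844 >1
Stable set (-1.0101, 0).

z∈(-1.0101,0).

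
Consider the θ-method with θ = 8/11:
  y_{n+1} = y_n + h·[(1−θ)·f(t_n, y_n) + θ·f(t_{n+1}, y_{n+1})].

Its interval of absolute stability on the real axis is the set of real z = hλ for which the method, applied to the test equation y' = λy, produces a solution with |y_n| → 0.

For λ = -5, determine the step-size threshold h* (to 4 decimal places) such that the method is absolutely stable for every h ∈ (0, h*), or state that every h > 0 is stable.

Test eqn y'=λy, z=hλ:
  y_{n+1} = y_n + z·[3/11·y_n + 8/11·y_{n+1}] ⇒ (1 − 8/11z)y_{n+1} = (1 + 3/11z)y_n
  Hence R(z) = (1 + 3/11z)/(1 − 8/11z).

Boundary: |R(x)|=1, x<0.
x=-0.85: |R|=0.4747
x=-2: |R|=0.1852
x=-10: |R|=0.2088
x=-100: |R|=0.3564
θ=8/11≥1/2 ⇒ |1+3/11x|<|1−8/11x| ∀x<0 ⇒ stable on all of ℝ⁻.

unbounded; (−∞, 0). Any h>0 works for λ=-5.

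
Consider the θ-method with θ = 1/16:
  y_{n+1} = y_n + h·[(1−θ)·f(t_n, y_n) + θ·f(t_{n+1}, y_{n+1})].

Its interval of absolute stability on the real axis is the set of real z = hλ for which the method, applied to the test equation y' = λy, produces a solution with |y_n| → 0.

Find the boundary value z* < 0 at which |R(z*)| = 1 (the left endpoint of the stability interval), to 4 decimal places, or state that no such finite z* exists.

On y'=λy, z=hλ:
  y_{n+1} = y_n + z·[15/16·y_n + 1/16·y_{n+1}] ⇒ (1 − 1/16z)y_{n+1} = (1 + 15/16z)y_n
  R(z) = (1 + 15/16z)/(1 − 1/16z).

Need |R(x)|<1, x<0.
x=-1.61: |R|=0.4628
R=−1: 1+15/16x = −1+1/16x ⇒ -7/8x=2 ⇒ x=2/(-7/8)=-2.2857
Confirm numerically:
  x=-2.170: |R|=0.91084 <1
  x=-1.363: |R|=0.25600 <1
  x=-1.209: |R|=0.12406 <1
  x=-1.031: |R|=0.03141 <1
  x=-2.791: |R|=1.37646 >1
  x=-2.713: |R|=1.31967 >1
  x=-2.545: |R|=1.19574 >1
So |R|<1 on (-2.2857, 0).

left endpoint -2.2857.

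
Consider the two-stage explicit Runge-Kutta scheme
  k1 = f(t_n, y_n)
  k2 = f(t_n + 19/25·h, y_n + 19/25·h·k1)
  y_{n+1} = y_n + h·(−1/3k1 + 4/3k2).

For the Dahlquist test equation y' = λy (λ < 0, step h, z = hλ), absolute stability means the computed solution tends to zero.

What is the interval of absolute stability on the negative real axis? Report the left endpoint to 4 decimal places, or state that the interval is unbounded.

Test eqn y'=λy, z=hλ:
  k1=λy_n ⇒ h·k1=z·y_n;  k2=λ(1+19/25z)y_n ⇒ h·k2=z(1+19/25z)y_n
  y_{n+1}/y_n = 1 − 1/3z + 4/3z(1+19/25z) = 1 + z + 76/75z²
  R(z) = 1 + z + 76/75z².

Boundary: |R(x)|=1, x<0.
x=-0.37: |R|=0.7687
R=1: x+76/75x²=0 ⇒ x=−75/76=-0.9868; min R=1−1/(4·76/75)=0.7533>−1
Confirm numerically:
  x=-0.911: |R|=0.92999 <1
  x=-0.844: |R|=0.87783 <1
  x=-0.608: |R|=0.76659 <1
  x=-0.481: |R|=0.75345 <1
  x=-1.419: |R|=1.62141 >1
  x=-1.204: |R|=1.26494 >1
Interval (-0.9868, 0).

z∈(-0.9868,0).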